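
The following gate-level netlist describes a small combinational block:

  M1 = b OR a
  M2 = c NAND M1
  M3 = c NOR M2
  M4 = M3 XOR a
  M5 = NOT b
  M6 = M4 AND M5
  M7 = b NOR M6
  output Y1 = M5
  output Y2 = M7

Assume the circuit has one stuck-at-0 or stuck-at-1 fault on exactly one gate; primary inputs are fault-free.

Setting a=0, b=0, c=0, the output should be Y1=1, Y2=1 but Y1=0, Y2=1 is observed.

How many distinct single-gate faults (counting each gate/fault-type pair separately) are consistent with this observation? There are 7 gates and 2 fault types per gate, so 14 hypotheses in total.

Fault-free: M1=0, M2=1, M3=0, M4=0, M5=1, M6=0, M7=1 → Y1=1, Y2=1. Observed Y1=0, Y2=1.
  M1 stuck-at-0: output Y1=1, Y2=1 ✗
  M1 stuck-at-1: output Y1=1, Y2=1 ✗
  M2 stuck-at-0: output Y1=1, Y2=0 ✗
  M2 stuck-at-1: output Y1=1, Y2=1 ✗
  M3 stuck-at-0: output Y1=1, Y2=1 ✗
  M3 stuck-at-1: output Y1=1, Y2=0 ✗
  M4 stuck-at-0: output Y1=1, Y2=1 ✗
  M4 stuck-at-1: output Y1=1, Y2=0 ✗
  M5 stuck-at-0: output Y1=0, Y2=1 ✓
  M5 stuck-at-1: output Y1=1, Y2=1 ✗
  M6 stuck-at-0: output Y1=1, Y2=1 ✗
  M6 stuck-at-1: output Y1=1, Y2=0 ✗
  M7 stuck-at-0: output Y1=1, Y2=0 ✗
  M7 stuck-at-1: output Y1=1, Y2=1 ✗
Consistent faults: {M5 stuck-at-0} — 1 in all.

1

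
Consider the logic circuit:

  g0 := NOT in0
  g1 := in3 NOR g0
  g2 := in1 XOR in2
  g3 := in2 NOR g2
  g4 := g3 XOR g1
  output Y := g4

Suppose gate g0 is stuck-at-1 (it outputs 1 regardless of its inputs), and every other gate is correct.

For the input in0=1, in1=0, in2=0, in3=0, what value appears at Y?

Propagate with g0 forced: g0=1 [stuck-at-1], g1=0, g2=0, g3=1, g4=1.
So Y = 1. (Without the fault it would be 0.)

1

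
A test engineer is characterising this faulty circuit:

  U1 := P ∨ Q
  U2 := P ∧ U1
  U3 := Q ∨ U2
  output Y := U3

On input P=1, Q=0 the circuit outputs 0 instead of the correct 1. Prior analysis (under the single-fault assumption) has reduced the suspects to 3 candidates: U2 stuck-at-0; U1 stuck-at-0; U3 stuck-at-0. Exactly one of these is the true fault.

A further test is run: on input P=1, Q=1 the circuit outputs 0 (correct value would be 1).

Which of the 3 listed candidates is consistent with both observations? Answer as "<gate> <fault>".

Evaluate each candidate on input P=1, Q=1:
  U2 stuck-at-0: U1=1, U2=0 [stuck-at-0], U3=1 → 1 — eliminated
  U1 stuck-at-0: U1=0 [stuck-at-0], U2=0, U3=1 → 1 — eliminated
  U3 stuck-at-0: U1=1, U2=1, U3=0 [stuck-at-0] → 0 — matches
Only U3 stuck-at-0 reproduces the observed 0.

U3 stuck-at-0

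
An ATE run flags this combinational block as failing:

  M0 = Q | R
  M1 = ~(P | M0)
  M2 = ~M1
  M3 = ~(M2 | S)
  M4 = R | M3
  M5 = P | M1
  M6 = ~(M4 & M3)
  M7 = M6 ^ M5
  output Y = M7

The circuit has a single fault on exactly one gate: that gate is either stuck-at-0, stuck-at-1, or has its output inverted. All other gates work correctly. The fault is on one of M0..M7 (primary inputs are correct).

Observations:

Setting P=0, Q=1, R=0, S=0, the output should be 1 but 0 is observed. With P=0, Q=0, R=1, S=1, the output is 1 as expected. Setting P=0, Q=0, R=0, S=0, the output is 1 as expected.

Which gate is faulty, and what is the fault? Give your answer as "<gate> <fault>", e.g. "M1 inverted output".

Fault-free values for test 1 (P=0, Q=1, R=0, S=0): M0=1, M1=0, M2=1, M3=0, M4=0, M5=0, M6=1, M7=1, giving Y=1. Observed 0.
Test 1: faults giving observed 0 are {M2 stuck-at-0, M2 inverted output, M3 stuck-at-1, M3 inverted output, M5 stuck-at-1, M5 inverted output, M6 stuck-at-0, M6 inverted output, M7 stuck-at-0, M7 inverted output}.
Test 2 (P=0, Q=0, R=1, S=1): fault-free M0=1, M1=0, M2=1, M3=0, M4=1, M5=0, M6=1, M7=1 → 1; observed 1. Eliminates M3 stuck-at-1, M3 inverted output, M5 stuck-at-1, M5 inverted output, M6 stuck-at-0, M6 inverted output, M7 stuck-at-0, M7 inverted output.
Test 3 (P=0, Q=0, R=0, S=0): fault-free M0=0, M1=1, M2=0, M3=1, M4=1, M5=1, M6=0, M7=1 → 1; observed 1. Eliminates M2 inverted output.
Only M2 stuck-at-0 is consistent with every test.

M2 stuck-at-0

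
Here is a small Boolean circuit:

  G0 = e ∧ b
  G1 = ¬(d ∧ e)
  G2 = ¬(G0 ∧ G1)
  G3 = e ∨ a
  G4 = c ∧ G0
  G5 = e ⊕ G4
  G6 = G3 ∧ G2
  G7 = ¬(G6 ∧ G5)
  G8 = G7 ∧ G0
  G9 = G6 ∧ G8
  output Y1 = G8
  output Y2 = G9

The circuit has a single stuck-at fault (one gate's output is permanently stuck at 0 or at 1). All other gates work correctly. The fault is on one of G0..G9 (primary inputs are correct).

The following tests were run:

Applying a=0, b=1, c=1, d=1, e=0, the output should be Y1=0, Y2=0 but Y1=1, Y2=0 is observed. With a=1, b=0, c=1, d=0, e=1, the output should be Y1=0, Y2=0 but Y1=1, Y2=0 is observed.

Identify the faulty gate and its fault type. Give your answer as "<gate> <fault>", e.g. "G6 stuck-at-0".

Fault-free values for test 1 (a=0, b=1, c=1, d=1, e=0): G0=0, G1=1, G2=1, G3=0, G4=0, G5=0, G6=0, G7=1, G8=0, G9=0, giving Y1=0, Y2=0. Observed Y1=1, Y2=0.
Test 1: faults giving observed Y1=1, Y2=0 are {G0 stuck-at-1, G8 stuck-at-1}.
Test 2 (a=1, b=0, c=1, d=0, e=1): fault-free G0=0, G1=1, G2=1, G3=1, G4=0, G5=1, G6=1, G7=0, G8=0, G9=0 → Y1=0, Y2=0; observed Y1=1, Y2=0. Eliminates G8 stuck-at-1.
Only G0 stuck-at-1 is consistent with every test.

G0 stuck-at-1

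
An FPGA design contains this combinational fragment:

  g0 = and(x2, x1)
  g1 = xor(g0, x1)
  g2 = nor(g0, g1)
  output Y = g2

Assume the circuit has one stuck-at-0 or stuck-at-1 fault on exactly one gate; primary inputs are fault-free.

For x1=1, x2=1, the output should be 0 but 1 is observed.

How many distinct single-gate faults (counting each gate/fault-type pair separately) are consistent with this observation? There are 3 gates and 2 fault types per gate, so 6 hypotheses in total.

1

Fault-free: g0=1, g1=0, g2=0 → 0. Observed 1.
  g0 stuck-at-0: output 0 ✗
  g0 stuck-at-1: output 0 ✗
  g1 stuck-at-0: output 0 ✗
  g1 stuck-at-1: output 0 ✗
  g2 stuck-at-0: output 0 ✗
  g2 stuck-at-1: output 1 ✓
Consistent faults: {g2 stuck-at-1} — 1 in all.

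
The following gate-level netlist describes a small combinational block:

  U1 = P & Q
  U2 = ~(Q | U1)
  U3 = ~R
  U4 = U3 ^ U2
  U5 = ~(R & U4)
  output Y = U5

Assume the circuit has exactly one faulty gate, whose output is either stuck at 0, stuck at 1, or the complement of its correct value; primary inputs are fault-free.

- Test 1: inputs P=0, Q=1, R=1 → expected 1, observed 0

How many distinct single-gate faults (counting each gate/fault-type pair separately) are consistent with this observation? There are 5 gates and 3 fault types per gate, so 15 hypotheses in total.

Fault-free: U1=0, U2=0, U3=0, U4=0, U5=1 → 1. Observed 0.
  U1: none of the 3 fault types match ✗
  U2: stuck-at-1, inverted output ✓; others ✗
  U3: stuck-at-1, inverted output ✓; others ✗
  U4: stuck-at-1, inverted output ✓; others ✗
  U5: stuck-at-0, inverted output ✓; others ✗
Consistent faults: {U2 stuck-at-1, U2 inverted output, U3 stuck-at-1, U3 inverted output, U4 stuck-at-1, U4 inverted output, U5 stuck-at-0, U5 inverted output} — 8 in all.

8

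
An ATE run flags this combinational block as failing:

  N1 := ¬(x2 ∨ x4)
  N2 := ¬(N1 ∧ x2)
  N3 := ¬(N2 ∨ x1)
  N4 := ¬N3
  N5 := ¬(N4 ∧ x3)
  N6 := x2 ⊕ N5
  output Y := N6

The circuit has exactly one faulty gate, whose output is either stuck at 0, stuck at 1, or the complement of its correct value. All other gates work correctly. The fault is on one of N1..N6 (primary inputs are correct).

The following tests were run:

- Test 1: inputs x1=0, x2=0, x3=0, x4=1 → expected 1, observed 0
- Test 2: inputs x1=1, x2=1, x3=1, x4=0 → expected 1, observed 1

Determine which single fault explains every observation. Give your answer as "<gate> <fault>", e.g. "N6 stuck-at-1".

N5 stuck-at-0

Fault-free values for test 1 (x1=0, x2=0, x3=0, x4=1): N1=0, N2=1, N3=0, N4=1, N5=1, N6=1, giving Y=1. Observed 0.
Test 1: faults giving observed 0 are {N5 stuck-at-0, N5 inverted output, N6 stuck-at-0, N6 inverted output}.
Test 2 (x1=1, x2=1, x3=1, x4=0): fault-free N1=0, N2=1, N3=0, N4=1, N5=0, N6=1 → 1; observed 1. Eliminates N5 inverted output, N6 stuck-at-0, N6 inverted output.
Only N5 stuck-at-0 is consistent with every test.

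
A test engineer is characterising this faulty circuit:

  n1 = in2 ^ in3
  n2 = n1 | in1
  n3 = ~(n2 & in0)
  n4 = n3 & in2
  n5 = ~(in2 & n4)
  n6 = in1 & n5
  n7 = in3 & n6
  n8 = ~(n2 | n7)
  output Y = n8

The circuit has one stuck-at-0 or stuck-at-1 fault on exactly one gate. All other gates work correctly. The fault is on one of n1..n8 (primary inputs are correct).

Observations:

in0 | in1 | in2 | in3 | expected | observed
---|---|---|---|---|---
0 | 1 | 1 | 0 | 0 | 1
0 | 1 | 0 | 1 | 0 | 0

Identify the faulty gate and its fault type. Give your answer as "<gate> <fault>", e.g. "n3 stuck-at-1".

Fault-free values for test 1 (in0=0, in1=1, in2=1, in3=0): n1=1, n2=1, n3=1, n4=1, n5=0, n6=0, n7=0, n8=0, giving Y=0. Observed 1.
Test 1: faults giving observed 1 are {n2 stuck-at-0, n8 stuck-at-1}.
Test 2 (in0=0, in1=1, in2=0, in3=1): fault-free n1=1, n2=1, n3=1, n4=0, n5=1, n6=1, n7=1, n8=0 → 0; observed 0. Eliminates n8 stuck-at-1.
Only n2 stuck-at-0 is consistent with every test.

n2 stuck-at-0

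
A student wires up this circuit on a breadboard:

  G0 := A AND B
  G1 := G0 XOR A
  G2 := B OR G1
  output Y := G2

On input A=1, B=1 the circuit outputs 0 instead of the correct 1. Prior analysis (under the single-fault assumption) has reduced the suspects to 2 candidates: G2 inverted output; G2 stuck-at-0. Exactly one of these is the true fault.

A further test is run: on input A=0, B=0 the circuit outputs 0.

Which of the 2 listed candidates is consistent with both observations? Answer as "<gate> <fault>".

Evaluate each candidate on input A=0, B=0:
  G2 inverted output: G0=0, G1=0, G2=1 [inverted output] → 1 — eliminated
  G2 stuck-at-0: G0=0, G1=0, G2=0 [stuck-at-0] → 0 — matches
Only G2 stuck-at-0 reproduces the observed 0.

G2 stuck-at-0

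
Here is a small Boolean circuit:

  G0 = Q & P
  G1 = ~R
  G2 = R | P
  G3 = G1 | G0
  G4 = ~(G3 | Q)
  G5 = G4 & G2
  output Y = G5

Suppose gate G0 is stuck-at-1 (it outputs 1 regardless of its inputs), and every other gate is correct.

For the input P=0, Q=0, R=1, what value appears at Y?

Propagate with G0 forced: G0=1 [stuck-at-1], G1=0, G2=1, G3=1, G4=0, G5=0.
So Y = 0. (Without the fault it would be 1.)

0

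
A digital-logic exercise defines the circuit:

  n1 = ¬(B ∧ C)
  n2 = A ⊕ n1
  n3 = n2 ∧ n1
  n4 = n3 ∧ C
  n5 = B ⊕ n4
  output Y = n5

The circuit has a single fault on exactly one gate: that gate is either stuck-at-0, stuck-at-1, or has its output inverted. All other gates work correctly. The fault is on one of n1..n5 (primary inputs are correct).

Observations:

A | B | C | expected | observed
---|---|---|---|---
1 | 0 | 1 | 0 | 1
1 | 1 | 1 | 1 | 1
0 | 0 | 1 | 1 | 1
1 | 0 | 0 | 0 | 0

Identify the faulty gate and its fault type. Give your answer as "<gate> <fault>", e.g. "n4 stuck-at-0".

Fault-free values for test 1 (A=1, B=0, C=1): n1=1, n2=0, n3=0, n4=0, n5=0, giving Y=0. Observed 1.
Test 1: faults giving observed 1 are {n2 stuck-at-1, n2 inverted output, n3 stuck-at-1, n3 inverted output, n4 stuck-at-1, n4 inverted output, n5 stuck-at-1, n5 inverted output}.
Test 2 (A=1, B=1, C=1): fault-free n1=0, n2=1, n3=0, n4=0, n5=1 → 1; observed 1. Eliminates n3 stuck-at-1, n3 inverted output, n4 stuck-at-1, n4 inverted output, n5 inverted output.
Test 3 (A=0, B=0, C=1): fault-free n1=1, n2=1, n3=1, n4=1, n5=1 → 1; observed 1. Eliminates n2 inverted output.
Test 4 (A=1, B=0, C=0): fault-free n1=1, n2=0, n3=0, n4=0, n5=0 → 0; observed 0. Eliminates n5 stuck-at-1.
Only n2 stuck-at-1 is consistent with every test.

n2 stuck-at-1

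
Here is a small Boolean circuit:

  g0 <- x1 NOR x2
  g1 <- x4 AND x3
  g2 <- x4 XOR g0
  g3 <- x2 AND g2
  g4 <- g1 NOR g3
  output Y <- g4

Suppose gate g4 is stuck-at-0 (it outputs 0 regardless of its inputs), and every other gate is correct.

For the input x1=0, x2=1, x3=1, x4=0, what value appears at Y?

Propagate with g4 forced: g0=0, g1=0, g2=0, g3=0, g4=0 [stuck-at-0].
So Y = 0. (Without the fault it would be 1.)

0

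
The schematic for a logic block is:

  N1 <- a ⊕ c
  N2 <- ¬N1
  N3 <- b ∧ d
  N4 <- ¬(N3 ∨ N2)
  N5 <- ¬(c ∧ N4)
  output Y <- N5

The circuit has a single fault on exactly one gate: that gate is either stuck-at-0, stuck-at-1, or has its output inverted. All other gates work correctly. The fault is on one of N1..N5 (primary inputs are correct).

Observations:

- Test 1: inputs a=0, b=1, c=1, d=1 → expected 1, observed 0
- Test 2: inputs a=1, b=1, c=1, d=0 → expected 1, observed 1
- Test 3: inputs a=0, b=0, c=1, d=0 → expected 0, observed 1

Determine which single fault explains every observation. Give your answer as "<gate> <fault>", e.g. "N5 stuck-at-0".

Fault-free values for test 1 (a=0, b=1, c=1, d=1): N1=1, N2=0, N3=1, N4=0, N5=1, giving Y=1. Observed 0.
Test 1: faults giving observed 0 are {N3 stuck-at-0, N3 inverted output, N4 stuck-at-1, N4 inverted output, N5 stuck-at-0, N5 inverted output}.
Test 2 (a=1, b=1, c=1, d=0): fault-free N1=0, N2=1, N3=0, N4=0, N5=1 → 1; observed 1. Eliminates N4 stuck-at-1, N4 inverted output, N5 stuck-at-0, N5 inverted output.
Test 3 (a=0, b=0, c=1, d=0): fault-free N1=1, N2=0, N3=0, N4=1, N5=0 → 0; observed 1. Eliminates N3 stuck-at-0.
Only N3 inverted output is consistent with every test.

N3 inverted output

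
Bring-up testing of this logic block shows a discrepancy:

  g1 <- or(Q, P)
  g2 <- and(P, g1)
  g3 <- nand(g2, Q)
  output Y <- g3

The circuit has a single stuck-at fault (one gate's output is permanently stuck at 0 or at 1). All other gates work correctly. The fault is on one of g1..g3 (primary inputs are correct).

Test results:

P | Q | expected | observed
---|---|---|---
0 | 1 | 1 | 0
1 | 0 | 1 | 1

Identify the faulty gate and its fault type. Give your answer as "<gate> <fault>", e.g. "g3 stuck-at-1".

g2 stuck-at-1

Fault-free values for test 1 (P=0, Q=1): g1=1, g2=0, g3=1, giving Y=1. Observed 0.
Test 1: faults giving observed 0 are {g2 stuck-at-1, g3 stuck-at-0}.
Test 2 (P=1, Q=0): fault-free g1=1, g2=1, g3=1 → 1; observed 1. Eliminates g3 stuck-at-0.
Only g2 stuck-at-1 is consistent with every test.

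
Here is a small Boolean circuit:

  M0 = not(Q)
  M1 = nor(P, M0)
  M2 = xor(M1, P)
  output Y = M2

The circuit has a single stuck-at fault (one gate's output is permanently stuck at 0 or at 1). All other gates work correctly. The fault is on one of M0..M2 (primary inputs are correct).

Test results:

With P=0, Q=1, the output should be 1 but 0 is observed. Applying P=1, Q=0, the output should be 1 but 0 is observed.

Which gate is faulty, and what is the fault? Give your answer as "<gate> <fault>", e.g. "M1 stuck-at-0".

Fault-free values for test 1 (P=0, Q=1): M0=0, M1=1, M2=1, giving Y=1. Observed 0.
Test 1: faults giving observed 0 are {M0 stuck-at-1, M1 stuck-at-0, M2 stuck-at-0}.
Test 2 (P=1, Q=0): fault-free M0=1, M1=0, M2=1 → 1; observed 0. Eliminates M0 stuck-at-1, M1 stuck-at-0.
Only M2 stuck-at-0 is consistent with every test.

M2 stuck-at-0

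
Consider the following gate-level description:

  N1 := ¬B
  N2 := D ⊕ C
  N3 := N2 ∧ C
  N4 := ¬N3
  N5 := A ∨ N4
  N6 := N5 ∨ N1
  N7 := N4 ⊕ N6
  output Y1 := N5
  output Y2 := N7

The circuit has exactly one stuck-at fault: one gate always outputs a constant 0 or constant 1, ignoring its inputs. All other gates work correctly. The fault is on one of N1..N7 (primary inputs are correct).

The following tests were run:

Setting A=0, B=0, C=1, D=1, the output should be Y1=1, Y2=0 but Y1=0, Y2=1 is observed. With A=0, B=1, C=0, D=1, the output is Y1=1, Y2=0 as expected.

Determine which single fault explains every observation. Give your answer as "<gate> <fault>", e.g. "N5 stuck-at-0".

Fault-free values for test 1 (A=0, B=0, C=1, D=1): N1=1, N2=0, N3=0, N4=1, N5=1, N6=1, N7=0, giving Y1=1, Y2=0. Observed Y1=0, Y2=1.
Test 1: faults giving observed Y1=0, Y2=1 are {N2 stuck-at-1, N3 stuck-at-1, N4 stuck-at-0}.
Test 2 (A=0, B=1, C=0, D=1): fault-free N1=0, N2=1, N3=0, N4=1, N5=1, N6=1, N7=0 → Y1=1, Y2=0; observed Y1=1, Y2=0. Eliminates N3 stuck-at-1, N4 stuck-at-0.
Only N2 stuck-at-1 is consistent with every test.

N2 stuck-at-1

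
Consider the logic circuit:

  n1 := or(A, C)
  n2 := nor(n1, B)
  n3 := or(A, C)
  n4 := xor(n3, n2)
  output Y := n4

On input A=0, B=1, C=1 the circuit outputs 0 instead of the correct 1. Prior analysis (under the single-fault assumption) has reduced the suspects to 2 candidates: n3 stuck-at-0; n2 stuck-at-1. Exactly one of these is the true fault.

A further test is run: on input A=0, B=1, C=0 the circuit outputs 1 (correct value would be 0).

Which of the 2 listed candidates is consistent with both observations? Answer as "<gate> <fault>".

Evaluate each candidate on input A=0, B=1, C=0:
  n3 stuck-at-0: n1=0, n2=0, n3=0 [stuck-at-0], n4=0 → 0 — eliminated
  n2 stuck-at-1: n1=0, n2=1 [stuck-at-1], n3=0, n4=1 → 1 — matches
Only n2 stuck-at-1 reproduces the observed 1.

n2 stuck-at-1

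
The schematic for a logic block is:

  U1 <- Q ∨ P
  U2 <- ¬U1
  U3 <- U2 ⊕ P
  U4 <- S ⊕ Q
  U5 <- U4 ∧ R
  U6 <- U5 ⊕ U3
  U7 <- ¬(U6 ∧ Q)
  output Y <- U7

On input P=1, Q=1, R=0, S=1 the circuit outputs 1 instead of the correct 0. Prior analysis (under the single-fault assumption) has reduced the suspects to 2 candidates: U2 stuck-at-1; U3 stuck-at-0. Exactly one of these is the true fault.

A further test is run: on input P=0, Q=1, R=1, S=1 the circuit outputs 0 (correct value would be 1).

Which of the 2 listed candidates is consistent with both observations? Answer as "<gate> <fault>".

U2 stuck-at-1

Evaluate each candidate on input P=0, Q=1, R=1, S=1:
  U2 stuck-at-1: U1=1, U2=1 [stuck-at-1], U3=1, U4=0, U5=0, U6=1, U7=0 → 0 — matches
  U3 stuck-at-0: U1=1, U2=0, U3=0 [stuck-at-0], U4=0, U5=0, U6=0, U7=1 → 1 — eliminated
Only U2 stuck-at-1 reproduces the observed 0.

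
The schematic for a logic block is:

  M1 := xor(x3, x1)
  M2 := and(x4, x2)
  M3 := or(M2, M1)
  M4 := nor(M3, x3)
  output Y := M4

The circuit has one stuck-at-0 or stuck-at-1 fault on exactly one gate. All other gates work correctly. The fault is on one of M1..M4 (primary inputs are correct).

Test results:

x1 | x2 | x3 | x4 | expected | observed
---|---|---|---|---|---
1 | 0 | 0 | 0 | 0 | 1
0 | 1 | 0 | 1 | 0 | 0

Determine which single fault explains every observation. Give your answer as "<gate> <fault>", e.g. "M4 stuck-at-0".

Fault-free values for test 1 (x1=1, x2=0, x3=0, x4=0): M1=1, M2=0, M3=1, M4=0, giving Y=0. Observed 1.
Test 1: faults giving observed 1 are {M1 stuck-at-0, M3 stuck-at-0, M4 stuck-at-1}.
Test 2 (x1=0, x2=1, x3=0, x4=1): fault-free M1=0, M2=1, M3=1, M4=0 → 0; observed 0. Eliminates M3 stuck-at-0, M4 stuck-at-1.
Only M1 stuck-at-0 is consistent with every test.

M1 stuck-at-0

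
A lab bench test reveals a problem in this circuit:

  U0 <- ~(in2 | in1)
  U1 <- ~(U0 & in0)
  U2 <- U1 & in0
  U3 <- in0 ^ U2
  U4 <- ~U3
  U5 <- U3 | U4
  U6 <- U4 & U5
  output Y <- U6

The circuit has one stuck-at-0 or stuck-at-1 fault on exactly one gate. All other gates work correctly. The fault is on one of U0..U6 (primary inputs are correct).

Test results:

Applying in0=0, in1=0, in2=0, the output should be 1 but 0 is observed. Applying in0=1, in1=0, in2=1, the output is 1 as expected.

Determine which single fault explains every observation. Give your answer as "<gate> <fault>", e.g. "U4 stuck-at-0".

U2 stuck-at-1

Fault-free values for test 1 (in0=0, in1=0, in2=0): U0=1, U1=1, U2=0, U3=0, U4=1, U5=1, U6=1, giving Y=1. Observed 0.
Test 1: faults giving observed 0 are {U2 stuck-at-1, U3 stuck-at-1, U4 stuck-at-0, U5 stuck-at-0, U6 stuck-at-0}.
Test 2 (in0=1, in1=0, in2=1): fault-free U0=0, U1=1, U2=1, U3=0, U4=1, U5=1, U6=1 → 1; observed 1. Eliminates U3 stuck-at-1, U4 stuck-at-0, U5 stuck-at-0, U6 stuck-at-0.
Only U2 stuck-at-1 is consistent with every test.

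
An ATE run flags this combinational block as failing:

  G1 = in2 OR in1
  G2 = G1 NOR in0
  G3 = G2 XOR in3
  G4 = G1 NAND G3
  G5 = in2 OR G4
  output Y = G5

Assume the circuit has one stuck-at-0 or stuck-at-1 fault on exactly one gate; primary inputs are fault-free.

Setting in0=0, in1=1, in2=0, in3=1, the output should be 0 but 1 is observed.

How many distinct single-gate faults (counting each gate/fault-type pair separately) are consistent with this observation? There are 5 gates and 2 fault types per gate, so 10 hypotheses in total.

Fault-free: G1=1, G2=0, G3=1, G4=0, G5=0 → 0. Observed 1.
  G1 stuck-at-0: output 1 ✓
  G1 stuck-at-1: output 0 ✗
  G2 stuck-at-0: output 0 ✗
  G2 stuck-at-1: output 1 ✓
  G3 stuck-at-0: output 1 ✓
  G3 stuck-at-1: output 0 ✗
  G4 stuck-at-0: output 0 ✗
  G4 stuck-at-1: output 1 ✓
  G5 stuck-at-0: output 0 ✗
  G5 stuck-at-1: output 1 ✓
Consistent faults: {G1 stuck-at-0, G2 stuck-at-1, G3 stuck-at-0, G4 stuck-at-1, G5 stuck-at-1} — 5 in all.

5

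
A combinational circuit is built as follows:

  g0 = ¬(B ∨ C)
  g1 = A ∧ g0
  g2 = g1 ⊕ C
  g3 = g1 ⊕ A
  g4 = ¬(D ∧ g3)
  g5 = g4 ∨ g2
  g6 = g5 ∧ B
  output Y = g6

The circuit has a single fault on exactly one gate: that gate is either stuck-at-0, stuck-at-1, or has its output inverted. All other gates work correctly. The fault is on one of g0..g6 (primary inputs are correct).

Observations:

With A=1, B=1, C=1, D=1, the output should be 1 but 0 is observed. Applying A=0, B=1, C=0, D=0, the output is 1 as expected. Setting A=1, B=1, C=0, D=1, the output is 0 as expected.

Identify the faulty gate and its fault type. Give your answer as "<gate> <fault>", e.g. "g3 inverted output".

g2 stuck-at-0

Fault-free values for test 1 (A=1, B=1, C=1, D=1): g0=0, g1=0, g2=1, g3=1, g4=0, g5=1, g6=1, giving Y=1. Observed 0.
Test 1: faults giving observed 0 are {g2 stuck-at-0, g2 inverted output, g5 stuck-at-0, g5 inverted output, g6 stuck-at-0, g6 inverted output}.
Test 2 (A=0, B=1, C=0, D=0): fault-free g0=0, g1=0, g2=0, g3=0, g4=1, g5=1, g6=1 → 1; observed 1. Eliminates g5 stuck-at-0, g5 inverted output, g6 stuck-at-0, g6 inverted output.
Test 3 (A=1, B=1, C=0, D=1): fault-free g0=0, g1=0, g2=0, g3=1, g4=0, g5=0, g6=0 → 0; observed 0. Eliminates g2 inverted output.
Only g2 stuck-at-0 is consistent with every test.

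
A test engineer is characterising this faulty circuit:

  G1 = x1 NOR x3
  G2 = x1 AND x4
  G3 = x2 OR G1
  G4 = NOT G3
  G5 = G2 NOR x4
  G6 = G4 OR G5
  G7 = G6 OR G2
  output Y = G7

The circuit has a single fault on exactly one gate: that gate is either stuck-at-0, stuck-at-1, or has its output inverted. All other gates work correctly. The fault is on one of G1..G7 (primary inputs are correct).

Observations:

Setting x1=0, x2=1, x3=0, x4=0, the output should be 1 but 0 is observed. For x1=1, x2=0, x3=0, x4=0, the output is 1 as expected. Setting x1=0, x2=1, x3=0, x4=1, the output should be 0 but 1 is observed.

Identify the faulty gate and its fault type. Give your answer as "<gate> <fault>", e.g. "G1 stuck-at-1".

G5 inverted output

Fault-free values for test 1 (x1=0, x2=1, x3=0, x4=0): G1=1, G2=0, G3=1, G4=0, G5=1, G6=1, G7=1, giving Y=1. Observed 0.
Test 1: faults giving observed 0 are {G5 stuck-at-0, G5 inverted output, G6 stuck-at-0, G6 inverted output, G7 stuck-at-0, G7 inverted output}.
Test 2 (x1=1, x2=0, x3=0, x4=0): fault-free G1=0, G2=0, G3=0, G4=1, G5=1, G6=1, G7=1 → 1; observed 1. Eliminates G6 stuck-at-0, G6 inverted output, G7 stuck-at-0, G7 inverted output.
Test 3 (x1=0, x2=1, x3=0, x4=1): fault-free G1=1, G2=0, G3=1, G4=0, G5=0, G6=0, G7=0 → 0; observed 1. Eliminates G5 stuck-at-0.
Only G5 inverted output is consistent with every test.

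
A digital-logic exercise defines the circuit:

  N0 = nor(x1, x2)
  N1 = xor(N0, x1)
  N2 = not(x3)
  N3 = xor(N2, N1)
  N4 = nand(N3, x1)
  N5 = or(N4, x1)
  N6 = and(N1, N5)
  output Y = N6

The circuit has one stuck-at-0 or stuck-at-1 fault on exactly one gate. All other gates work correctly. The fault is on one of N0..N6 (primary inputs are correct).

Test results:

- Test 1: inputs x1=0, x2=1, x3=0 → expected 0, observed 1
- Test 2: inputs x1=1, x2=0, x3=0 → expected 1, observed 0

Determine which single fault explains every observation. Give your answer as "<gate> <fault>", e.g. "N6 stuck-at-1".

N0 stuck-at-1

Fault-free values for test 1 (x1=0, x2=1, x3=0): N0=0, N1=0, N2=1, N3=1, N4=1, N5=1, N6=0, giving Y=0. Observed 1.
Test 1: faults giving observed 1 are {N0 stuck-at-1, N1 stuck-at-1, N6 stuck-at-1}.
Test 2 (x1=1, x2=0, x3=0): fault-free N0=0, N1=1, N2=1, N3=0, N4=1, N5=1, N6=1 → 1; observed 0. Eliminates N1 stuck-at-1, N6 stuck-at-1.
Only N0 stuck-at-1 is consistent with every test.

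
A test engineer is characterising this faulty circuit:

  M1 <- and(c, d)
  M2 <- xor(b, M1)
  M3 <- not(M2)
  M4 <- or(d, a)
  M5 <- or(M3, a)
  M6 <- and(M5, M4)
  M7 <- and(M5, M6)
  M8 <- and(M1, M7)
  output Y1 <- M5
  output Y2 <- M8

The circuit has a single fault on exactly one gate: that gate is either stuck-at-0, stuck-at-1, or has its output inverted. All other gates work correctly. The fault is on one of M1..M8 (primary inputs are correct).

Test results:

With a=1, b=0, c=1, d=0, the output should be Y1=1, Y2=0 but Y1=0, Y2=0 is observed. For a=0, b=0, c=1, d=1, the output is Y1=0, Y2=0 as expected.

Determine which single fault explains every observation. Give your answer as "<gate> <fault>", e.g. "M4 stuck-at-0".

Fault-free values for test 1 (a=1, b=0, c=1, d=0): M1=0, M2=0, M3=1, M4=1, M5=1, M6=1, M7=1, M8=0, giving Y1=1, Y2=0. Observed Y1=0, Y2=0.
Test 1: faults giving observed Y1=0, Y2=0 are {M5 stuck-at-0, M5 inverted output}.
Test 2 (a=0, b=0, c=1, d=1): fault-free M1=1, M2=1, M3=0, M4=1, M5=0, M6=0, M7=0, M8=0 → Y1=0, Y2=0; observed Y1=0, Y2=0. Eliminates M5 inverted output.
Only M5 stuck-at-0 is consistent with every test.

M5 stuck-at-0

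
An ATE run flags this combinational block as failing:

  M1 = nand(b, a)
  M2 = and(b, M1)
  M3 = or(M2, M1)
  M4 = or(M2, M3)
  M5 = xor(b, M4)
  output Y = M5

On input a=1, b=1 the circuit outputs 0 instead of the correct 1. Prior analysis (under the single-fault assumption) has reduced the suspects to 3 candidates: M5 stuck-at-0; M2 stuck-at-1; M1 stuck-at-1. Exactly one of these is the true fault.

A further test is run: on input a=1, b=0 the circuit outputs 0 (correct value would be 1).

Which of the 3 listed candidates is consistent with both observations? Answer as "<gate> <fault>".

M5 stuck-at-0

Evaluate each candidate on input a=1, b=0:
  M5 stuck-at-0: M1=1, M2=0, M3=1, M4=1, M5=0 [stuck-at-0] → 0 — matches
  M2 stuck-at-1: M1=1, M2=1 [stuck-at-1], M3=1, M4=1, M5=1 → 1 — eliminated
  M1 stuck-at-1: M1=1 [stuck-at-1], M2=0, M3=1, M4=1, M5=1 → 1 — eliminated
Only M5 stuck-at-0 reproduces the observed 0.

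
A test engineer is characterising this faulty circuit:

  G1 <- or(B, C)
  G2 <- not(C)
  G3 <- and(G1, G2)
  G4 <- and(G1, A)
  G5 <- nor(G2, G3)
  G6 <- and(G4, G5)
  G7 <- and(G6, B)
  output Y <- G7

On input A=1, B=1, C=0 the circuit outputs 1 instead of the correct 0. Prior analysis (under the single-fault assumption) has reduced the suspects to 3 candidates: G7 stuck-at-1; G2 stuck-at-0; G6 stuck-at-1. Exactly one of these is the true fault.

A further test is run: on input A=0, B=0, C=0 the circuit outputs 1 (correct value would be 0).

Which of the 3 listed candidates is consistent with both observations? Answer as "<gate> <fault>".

G7 stuck-at-1

Evaluate each candidate on input A=0, B=0, C=0:
  G7 stuck-at-1: G1=0, G2=1, G3=0, G4=0, G5=0, G6=0, G7=1 [stuck-at-1] → 1 — matches
  G2 stuck-at-0: G1=0, G2=0 [stuck-at-0], G3=0, G4=0, G5=1, G6=0, G7=0 → 0 — eliminated
  G6 stuck-at-1: G1=0, G2=1, G3=0, G4=0, G5=0, G6=1 [stuck-at-1], G7=0 → 0 — eliminated
Only G7 stuck-at-1 reproduces the observed 1.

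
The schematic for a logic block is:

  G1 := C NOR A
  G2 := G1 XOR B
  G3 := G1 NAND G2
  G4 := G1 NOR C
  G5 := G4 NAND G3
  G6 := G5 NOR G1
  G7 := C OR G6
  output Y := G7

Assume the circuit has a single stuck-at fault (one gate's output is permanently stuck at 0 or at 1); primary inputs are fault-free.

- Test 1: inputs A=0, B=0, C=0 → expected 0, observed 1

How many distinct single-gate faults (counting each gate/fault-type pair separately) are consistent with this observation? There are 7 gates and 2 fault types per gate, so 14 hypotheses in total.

3

Fault-free: G1=1, G2=1, G3=0, G4=0, G5=1, G6=0, G7=0 → 0. Observed 1.
  G1 stuck-at-0: output 1 ✓
  G1 stuck-at-1: output 0 ✗
  G2 stuck-at-0: output 0 ✗
  G2 stuck-at-1: output 0 ✗
  G3 stuck-at-0: output 0 ✗
  G3 stuck-at-1: output 0 ✗
  G4 stuck-at-0: output 0 ✗
  G4 stuck-at-1: output 0 ✗
  G5 stuck-at-0: output 0 ✗
  G5 stuck-at-1: output 0 ✗
  G6 stuck-at-0: output 0 ✗
  G6 stuck-at-1: output 1 ✓
  G7 stuck-at-0: output 0 ✗
  G7 stuck-at-1: output 1 ✓
Consistent faults: {G1 stuck-at-0, G6 stuck-at-1, G7 stuck-at-1} — 3 in all.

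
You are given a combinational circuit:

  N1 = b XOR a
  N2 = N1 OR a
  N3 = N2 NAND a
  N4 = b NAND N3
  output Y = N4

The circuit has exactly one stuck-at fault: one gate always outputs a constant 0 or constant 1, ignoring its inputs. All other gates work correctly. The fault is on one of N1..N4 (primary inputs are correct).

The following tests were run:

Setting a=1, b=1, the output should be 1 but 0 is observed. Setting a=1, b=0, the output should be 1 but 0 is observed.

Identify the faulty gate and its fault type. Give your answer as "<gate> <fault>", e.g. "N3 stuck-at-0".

Fault-free values for test 1 (a=1, b=1): N1=0, N2=1, N3=0, N4=1, giving Y=1. Observed 0.
Test 1: faults giving observed 0 are {N2 stuck-at-0, N3 stuck-at-1, N4 stuck-at-0}.
Test 2 (a=1, b=0): fault-free N1=1, N2=1, N3=0, N4=1 → 1; observed 0. Eliminates N2 stuck-at-0, N3 stuck-at-1.
Only N4 stuck-at-0 is consistent with every test.

N4 stuck-at-0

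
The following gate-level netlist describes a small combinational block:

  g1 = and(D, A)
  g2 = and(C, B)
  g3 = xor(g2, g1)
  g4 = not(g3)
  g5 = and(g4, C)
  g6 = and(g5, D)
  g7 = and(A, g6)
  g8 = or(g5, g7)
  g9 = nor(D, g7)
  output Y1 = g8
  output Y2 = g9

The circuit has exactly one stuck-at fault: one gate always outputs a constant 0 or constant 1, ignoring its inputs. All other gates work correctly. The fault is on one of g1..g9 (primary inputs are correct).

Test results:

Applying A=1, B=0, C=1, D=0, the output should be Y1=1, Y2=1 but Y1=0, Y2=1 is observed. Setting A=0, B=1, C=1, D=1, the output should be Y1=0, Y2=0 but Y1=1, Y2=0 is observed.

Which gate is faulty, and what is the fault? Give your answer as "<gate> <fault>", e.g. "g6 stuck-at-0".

g1 stuck-at-1

Fault-free values for test 1 (A=1, B=0, C=1, D=0): g1=0, g2=0, g3=0, g4=1, g5=1, g6=0, g7=0, g8=1, g9=1, giving Y1=1, Y2=1. Observed Y1=0, Y2=1.
Test 1: faults giving observed Y1=0, Y2=1 are {g1 stuck-at-1, g2 stuck-at-1, g3 stuck-at-1, g4 stuck-at-0, g5 stuck-at-0, g8 stuck-at-0}.
Test 2 (A=0, B=1, C=1, D=1): fault-free g1=0, g2=1, g3=1, g4=0, g5=0, g6=0, g7=0, g8=0, g9=0 → Y1=0, Y2=0; observed Y1=1, Y2=0. Eliminates g2 stuck-at-1, g3 stuck-at-1, g4 stuck-at-0, g5 stuck-at-0, g8 stuck-at-0.
Only g1 stuck-at-1 is consistent with every test.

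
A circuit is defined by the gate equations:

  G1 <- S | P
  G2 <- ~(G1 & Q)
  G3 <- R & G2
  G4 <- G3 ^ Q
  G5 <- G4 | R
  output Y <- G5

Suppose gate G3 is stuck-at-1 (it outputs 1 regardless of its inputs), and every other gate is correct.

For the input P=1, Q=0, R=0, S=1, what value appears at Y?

Propagate with G3 forced: G1=1, G2=1, G3=1 [stuck-at-1], G4=1, G5=1.
So Y = 1. (Without the fault it would be 0.)

1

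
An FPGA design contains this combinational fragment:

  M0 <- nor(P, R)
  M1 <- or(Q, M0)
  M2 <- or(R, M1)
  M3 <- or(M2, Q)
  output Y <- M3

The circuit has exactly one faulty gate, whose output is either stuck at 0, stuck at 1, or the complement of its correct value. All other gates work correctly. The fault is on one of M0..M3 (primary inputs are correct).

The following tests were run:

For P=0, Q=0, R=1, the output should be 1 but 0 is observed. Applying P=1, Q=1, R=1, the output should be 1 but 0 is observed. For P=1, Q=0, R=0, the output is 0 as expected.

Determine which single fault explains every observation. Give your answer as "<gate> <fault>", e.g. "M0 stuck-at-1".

M3 stuck-at-0

Fault-free values for test 1 (P=0, Q=0, R=1): M0=0, M1=0, M2=1, M3=1, giving Y=1. Observed 0.
Test 1: faults giving observed 0 are {M2 stuck-at-0, M2 inverted output, M3 stuck-at-0, M3 inverted output}.
Test 2 (P=1, Q=1, R=1): fault-free M0=0, M1=1, M2=1, M3=1 → 1; observed 0. Eliminates M2 stuck-at-0, M2 inverted output.
Test 3 (P=1, Q=0, R=0): fault-free M0=0, M1=0, M2=0, M3=0 → 0; observed 0. Eliminates M3 inverted output.
Only M3 stuck-at-0 is consistent with every test.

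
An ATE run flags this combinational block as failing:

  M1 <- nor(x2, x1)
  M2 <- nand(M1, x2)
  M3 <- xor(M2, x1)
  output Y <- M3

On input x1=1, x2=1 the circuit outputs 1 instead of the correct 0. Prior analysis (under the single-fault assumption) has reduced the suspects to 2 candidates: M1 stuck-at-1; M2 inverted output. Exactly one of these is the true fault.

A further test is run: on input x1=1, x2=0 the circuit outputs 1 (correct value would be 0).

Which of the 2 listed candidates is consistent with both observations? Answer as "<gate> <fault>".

Evaluate each candidate on input x1=1, x2=0:
  M1 stuck-at-1: M1=1 [stuck-at-1], M2=1, M3=0 → 0 — eliminated
  M2 inverted output: M1=0, M2=0 [inverted output], M3=1 → 1 — matches
Only M2 inverted output reproduces the observed 1.

M2 inverted output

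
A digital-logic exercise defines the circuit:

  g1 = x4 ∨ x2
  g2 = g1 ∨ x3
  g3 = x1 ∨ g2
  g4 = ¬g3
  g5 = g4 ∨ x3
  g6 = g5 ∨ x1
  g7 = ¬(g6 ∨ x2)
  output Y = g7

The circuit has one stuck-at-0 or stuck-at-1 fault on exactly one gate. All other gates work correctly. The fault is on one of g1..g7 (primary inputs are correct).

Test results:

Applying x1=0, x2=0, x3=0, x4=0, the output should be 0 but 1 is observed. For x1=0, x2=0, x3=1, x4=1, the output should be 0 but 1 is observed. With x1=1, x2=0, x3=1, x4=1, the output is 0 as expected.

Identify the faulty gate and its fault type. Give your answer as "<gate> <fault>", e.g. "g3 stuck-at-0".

g5 stuck-at-0

Fault-free values for test 1 (x1=0, x2=0, x3=0, x4=0): g1=0, g2=0, g3=0, g4=1, g5=1, g6=1, g7=0, giving Y=0. Observed 1.
Test 1: faults giving observed 1 are {g1 stuck-at-1, g2 stuck-at-1, g3 stuck-at-1, g4 stuck-at-0, g5 stuck-at-0, g6 stuck-at-0, g7 stuck-at-1}.
Test 2 (x1=0, x2=0, x3=1, x4=1): fault-free g1=1, g2=1, g3=1, g4=0, g5=1, g6=1, g7=0 → 0; observed 1. Eliminates g1 stuck-at-1, g2 stuck-at-1, g3 stuck-at-1, g4 stuck-at-0.
Test 3 (x1=1, x2=0, x3=1, x4=1): fault-free g1=1, g2=1, g3=1, g4=0, g5=1, g6=1, g7=0 → 0; observed 0. Eliminates g6 stuck-at-0, g7 stuck-at-1.
Only g5 stuck-at-0 is consistent with every test.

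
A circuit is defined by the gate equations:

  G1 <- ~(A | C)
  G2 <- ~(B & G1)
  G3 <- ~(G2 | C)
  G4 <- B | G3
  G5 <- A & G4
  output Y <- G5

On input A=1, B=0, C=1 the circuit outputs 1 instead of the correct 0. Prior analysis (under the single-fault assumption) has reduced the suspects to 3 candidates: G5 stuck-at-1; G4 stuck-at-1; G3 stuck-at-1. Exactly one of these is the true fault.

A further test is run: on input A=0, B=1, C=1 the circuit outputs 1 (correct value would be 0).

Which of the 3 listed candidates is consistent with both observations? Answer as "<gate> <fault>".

G5 stuck-at-1

Evaluate each candidate on input A=0, B=1, C=1:
  G5 stuck-at-1: G1=0, G2=1, G3=0, G4=1, G5=1 [stuck-at-1] → 1 — matches
  G4 stuck-at-1: G1=0, G2=1, G3=0, G4=1 [stuck-at-1], G5=0 → 0 — eliminated
  G3 stuck-at-1: G1=0, G2=1, G3=1 [stuck-at-1], G4=1, G5=0 → 0 — eliminated
Only G5 stuck-at-1 reproduces the observed 1.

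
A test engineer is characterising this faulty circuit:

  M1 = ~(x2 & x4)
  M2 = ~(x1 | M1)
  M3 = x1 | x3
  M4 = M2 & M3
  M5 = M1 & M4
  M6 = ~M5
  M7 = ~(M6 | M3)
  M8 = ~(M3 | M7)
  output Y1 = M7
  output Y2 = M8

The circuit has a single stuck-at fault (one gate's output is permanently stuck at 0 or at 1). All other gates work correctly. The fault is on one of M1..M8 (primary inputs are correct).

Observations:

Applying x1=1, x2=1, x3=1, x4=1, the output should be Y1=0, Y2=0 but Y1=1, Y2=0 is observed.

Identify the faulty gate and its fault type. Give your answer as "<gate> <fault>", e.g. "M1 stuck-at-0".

Fault-free values for test 1 (x1=1, x2=1, x3=1, x4=1): M1=0, M2=0, M3=1, M4=0, M5=0, M6=1, M7=0, M8=0, giving Y1=0, Y2=0. Observed Y1=1, Y2=0.
Test 1: faults giving observed Y1=1, Y2=0 are {M7 stuck-at-1}.
Only M7 stuck-at-1 is consistent with every test.

M7 stuck-at-1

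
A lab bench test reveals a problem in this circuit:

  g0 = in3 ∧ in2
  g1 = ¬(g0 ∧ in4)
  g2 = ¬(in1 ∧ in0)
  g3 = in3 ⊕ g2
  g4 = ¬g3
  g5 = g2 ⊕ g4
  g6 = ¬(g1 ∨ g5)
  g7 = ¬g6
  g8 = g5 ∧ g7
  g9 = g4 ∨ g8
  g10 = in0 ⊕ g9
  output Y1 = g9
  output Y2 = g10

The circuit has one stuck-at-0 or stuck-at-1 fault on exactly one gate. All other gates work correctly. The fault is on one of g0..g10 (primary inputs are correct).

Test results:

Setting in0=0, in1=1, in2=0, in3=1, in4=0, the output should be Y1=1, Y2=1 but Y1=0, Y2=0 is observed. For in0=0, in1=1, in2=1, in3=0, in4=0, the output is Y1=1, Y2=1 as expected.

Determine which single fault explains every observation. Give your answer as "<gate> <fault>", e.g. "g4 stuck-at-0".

g2 stuck-at-0

Fault-free values for test 1 (in0=0, in1=1, in2=0, in3=1, in4=0): g0=0, g1=1, g2=1, g3=0, g4=1, g5=0, g6=0, g7=1, g8=0, g9=1, g10=1, giving Y1=1, Y2=1. Observed Y1=0, Y2=0.
Test 1: faults giving observed Y1=0, Y2=0 are {g2 stuck-at-0, g9 stuck-at-0}.
Test 2 (in0=0, in1=1, in2=1, in3=0, in4=0): fault-free g0=0, g1=1, g2=1, g3=1, g4=0, g5=1, g6=0, g7=1, g8=1, g9=1, g10=1 → Y1=1, Y2=1; observed Y1=1, Y2=1. Eliminates g9 stuck-at-0.
Only g2 stuck-at-0 is consistent with every test.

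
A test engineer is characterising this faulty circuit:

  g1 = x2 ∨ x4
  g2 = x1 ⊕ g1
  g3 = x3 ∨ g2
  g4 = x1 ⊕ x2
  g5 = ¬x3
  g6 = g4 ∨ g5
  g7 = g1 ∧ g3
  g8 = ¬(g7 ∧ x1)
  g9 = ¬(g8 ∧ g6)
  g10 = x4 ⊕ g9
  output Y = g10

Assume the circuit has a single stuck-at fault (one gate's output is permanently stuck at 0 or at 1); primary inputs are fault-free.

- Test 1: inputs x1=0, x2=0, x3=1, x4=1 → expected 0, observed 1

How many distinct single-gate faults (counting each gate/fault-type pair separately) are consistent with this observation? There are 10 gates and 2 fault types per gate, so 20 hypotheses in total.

5

Fault-free: g1=1, g2=1, g3=1, g4=0, g5=0, g6=0, g7=1, g8=1, g9=1, g10=0 → 0. Observed 1.
  g1: none of the 2 fault types match ✗
  g2: none of the 2 fault types match ✗
  g3: none of the 2 fault types match ✗
  g4: stuck-at-1 ✓; others ✗
  g5: stuck-at-1 ✓; others ✗
  g6: stuck-at-1 ✓; others ✗
  g7: none of the 2 fault types match ✗
  g8: none of the 2 fault types match ✗
  g9: stuck-at-0 ✓; others ✗
  g10: stuck-at-1 ✓; others ✗
Consistent faults: {g4 stuck-at-1, g5 stuck-at-1, g6 stuck-at-1, g9 stuck-at-0, g10 stuck-at-1} — 5 in all.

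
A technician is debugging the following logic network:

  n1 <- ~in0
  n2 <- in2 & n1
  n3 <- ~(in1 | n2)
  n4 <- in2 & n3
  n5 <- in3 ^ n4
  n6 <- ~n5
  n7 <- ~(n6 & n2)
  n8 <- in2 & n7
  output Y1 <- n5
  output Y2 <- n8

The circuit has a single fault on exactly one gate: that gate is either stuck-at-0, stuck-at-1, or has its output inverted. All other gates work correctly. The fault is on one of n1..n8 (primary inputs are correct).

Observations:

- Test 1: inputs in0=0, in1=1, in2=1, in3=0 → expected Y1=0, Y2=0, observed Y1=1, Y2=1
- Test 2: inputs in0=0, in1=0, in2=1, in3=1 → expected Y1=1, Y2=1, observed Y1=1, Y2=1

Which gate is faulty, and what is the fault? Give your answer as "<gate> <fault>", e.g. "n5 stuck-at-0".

n5 stuck-at-1

Fault-free values for test 1 (in0=0, in1=1, in2=1, in3=0): n1=1, n2=1, n3=0, n4=0, n5=0, n6=1, n7=0, n8=0, giving Y1=0, Y2=0. Observed Y1=1, Y2=1.
Test 1: faults giving observed Y1=1, Y2=1 are {n3 stuck-at-1, n3 inverted output, n4 stuck-at-1, n4 inverted output, n5 stuck-at-1, n5 inverted output}.
Test 2 (in0=0, in1=0, in2=1, in3=1): fault-free n1=1, n2=1, n3=0, n4=0, n5=1, n6=0, n7=1, n8=1 → Y1=1, Y2=1; observed Y1=1, Y2=1. Eliminates n3 stuck-at-1, n3 inverted output, n4 stuck-at-1, n4 inverted output, n5 inverted output.
Only n5 stuck-at-1 is consistent with every test.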